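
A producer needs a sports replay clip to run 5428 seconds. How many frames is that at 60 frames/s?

325680 frames

Frames = 5428 × 60 = 325680.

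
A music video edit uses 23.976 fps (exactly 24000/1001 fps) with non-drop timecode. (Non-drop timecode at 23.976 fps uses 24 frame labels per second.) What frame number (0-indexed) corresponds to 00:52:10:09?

Total seconds to the label: (0 × 3600 + 52 × 60 + 10) = 3130.
Frame index = 3130 × 24 + 9 = 75129.

frame 75129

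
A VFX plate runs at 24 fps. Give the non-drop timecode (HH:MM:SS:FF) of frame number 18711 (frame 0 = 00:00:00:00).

00:12:59:15

18711 ÷ 24 = 779 full seconds, remainder 15 frames.
779 s = 0 h 12 min 59 s.
Timecode: 00:12:59:15.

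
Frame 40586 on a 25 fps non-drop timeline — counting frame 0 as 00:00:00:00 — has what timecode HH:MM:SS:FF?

00:27:03:11

40586 ÷ 25 = 1623 full seconds, remainder 11 frames.
1623 s = 0 h 27 min 3 s.
Timecode: 00:27:03:11.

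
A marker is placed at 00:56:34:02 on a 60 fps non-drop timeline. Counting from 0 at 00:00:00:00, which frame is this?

frame 203642

Total seconds to the label: (0 × 3600 + 56 × 60 + 34) = 3394.
Frame index = 3394 × 60 + 2 = 203642.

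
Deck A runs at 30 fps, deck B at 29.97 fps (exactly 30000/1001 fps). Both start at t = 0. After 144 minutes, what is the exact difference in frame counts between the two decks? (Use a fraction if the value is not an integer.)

259200/1001 frames

144 min = 8640 s.
A emits 30 × 8640 = 259200 frames; B emits 30000/1001 × 8640 = 259200000/1001.
Difference = 259200/1001 frames (≈ 258.9411); B is behind A.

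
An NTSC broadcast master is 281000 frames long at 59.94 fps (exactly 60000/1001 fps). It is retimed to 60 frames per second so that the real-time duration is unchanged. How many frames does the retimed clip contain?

281281 frames

Target frames = source frames × (target rate / source rate) = 281000 × (60)/(60000/1001) = 281000 × 1001/1000 = 281281.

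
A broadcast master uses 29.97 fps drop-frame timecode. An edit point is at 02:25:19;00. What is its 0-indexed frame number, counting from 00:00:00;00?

261308

Complete 10-minute blocks: 14, each 17982 frames → 251748.
Remaining 5 whole minutes in the current block: 1800 + 4 × 1798 = 8992 frames.
Within the current minute: 19 × 30 + 0 − 2 = 568 (labels ;00/;01 skipped at this minute). Total = 251748 + 8992 + 568 = 261308.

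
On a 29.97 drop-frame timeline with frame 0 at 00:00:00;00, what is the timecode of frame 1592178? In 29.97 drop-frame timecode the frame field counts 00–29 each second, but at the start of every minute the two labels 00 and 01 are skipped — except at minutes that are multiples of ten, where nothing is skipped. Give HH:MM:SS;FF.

Ten DF minutes hold 17982 frames, so frame 1592178 lies in block 88 (frames 1582416–1600397) with 9762 frames into that block.
The block's first minute is 1800 frames and the rest 1798 each; 9762 frames reaches minute 5, so 88 × 18 + 5 × 2 = 1594 labels have been skipped so far.
Adding those back, label number 1592178 + 1594 = 1593772 at 30 labels/s is 53125 s + 22 f = 14 h 45 min 25 s frame 22, i.e. 14:45:25;22.

14:45:25;22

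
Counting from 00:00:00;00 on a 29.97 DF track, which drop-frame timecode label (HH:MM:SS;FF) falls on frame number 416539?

03:51:38;15

Each 10-minute DF block holds 10 × 60 × 30 − 9 × 2 = 17982 frames. 416539 ÷ 17982 → 23 full blocks, remainder 2953.
Within the partial block the first minute is 1800 frames and each further minute 1798, so 1 further minute boundary passed. Total skipped labels = 18 × 23 + 2 × 1 = 416.
Non-drop label index = 416539 + 416 = 416955; at 30 labels/s that is 03:51:38:15, i.e. DF 03:51:38;15.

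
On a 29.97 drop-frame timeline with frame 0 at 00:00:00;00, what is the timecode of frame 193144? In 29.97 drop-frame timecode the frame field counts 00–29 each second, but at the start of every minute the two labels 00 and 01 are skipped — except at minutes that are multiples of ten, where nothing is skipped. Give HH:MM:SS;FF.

Ten DF minutes hold 17982 frames, so frame 193144 lies in block 10 (frames 179820–197801) with 13324 frames into that block.
The block's first minute is 1800 frames and the rest 1798 each; 13324 frames reaches minute 7, so 10 × 18 + 7 × 2 = 194 labels have been skipped so far.
Adding those back, label number 193144 + 194 = 193338 at 30 labels/s is 6444 s + 18 f = 1 h 47 min 24 s frame 18, i.e. 01:47:24;18.

01:47:24;18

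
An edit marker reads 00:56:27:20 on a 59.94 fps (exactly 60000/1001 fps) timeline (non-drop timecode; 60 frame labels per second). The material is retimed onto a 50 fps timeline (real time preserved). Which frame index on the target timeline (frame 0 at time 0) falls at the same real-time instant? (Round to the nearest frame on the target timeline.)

Source frame index: (0×3600 + 56×60 + 27) × 60 + 20 = 203240.
Real time: 203240 / (60000/1001) = 5086081/1500 s.
Target frame: (5086081/1500) × (50) = 5086081/30 ≈ 169536.033 → 169536.

frame 169536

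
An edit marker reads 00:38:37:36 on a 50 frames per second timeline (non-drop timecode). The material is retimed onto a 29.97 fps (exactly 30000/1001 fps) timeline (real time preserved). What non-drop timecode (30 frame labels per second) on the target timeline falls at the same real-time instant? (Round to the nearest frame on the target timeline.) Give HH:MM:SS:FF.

Source frame index: (0×3600 + 38×60 + 37) × 50 + 36 = 115886.
Real time: 115886 / (50) = 57943/25 s.
Target frame: (57943/25) × (30000/1001) = 69531600/1001 ≈ 69462.138 → 69462.
At 30 labels/s: frame 69462 → 00:38:35:12.

00:38:35:12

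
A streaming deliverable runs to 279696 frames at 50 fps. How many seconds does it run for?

5593.92 seconds

Running time = 279696 / (50) = 5593.92 s.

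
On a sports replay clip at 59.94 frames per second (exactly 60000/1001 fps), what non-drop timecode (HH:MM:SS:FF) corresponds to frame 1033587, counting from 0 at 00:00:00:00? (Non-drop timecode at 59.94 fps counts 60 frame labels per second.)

04:47:06:27

1033587 ÷ 60 = 17226 full seconds, remainder 27 frames.
17226 s = 4 h 47 min 6 s.
Timecode: 04:47:06:27.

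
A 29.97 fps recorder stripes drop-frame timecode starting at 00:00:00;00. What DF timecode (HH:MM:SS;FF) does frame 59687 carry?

00:33:11;17

Each 10-minute DF block holds 10 × 60 × 30 − 9 × 2 = 17982 frames. 59687 ÷ 17982 → 3 full blocks, remainder 5741.
Within the partial block the first minute is 1800 frames and each further minute 1798, so 3 further minute boundaries passed. Total skipped labels = 18 × 3 + 2 × 3 = 60.
Non-drop label index = 59687 + 60 = 59747; at 30 labels/s that is 00:33:11:17, i.e. DF 00:33:11;17.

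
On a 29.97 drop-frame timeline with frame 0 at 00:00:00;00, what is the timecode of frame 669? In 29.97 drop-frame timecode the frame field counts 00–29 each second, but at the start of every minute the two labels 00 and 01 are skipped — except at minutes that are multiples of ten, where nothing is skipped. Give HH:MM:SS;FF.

Ten DF minutes hold 17982 frames, so frame 669 lies in block 0 (frames 0–17981) with 669 frames into that block.
The block's first minute is 1800 frames and the rest 1798 each; 669 frames reaches minute 0, so 0 × 18 + 0 × 2 = 0 labels have been skipped so far.
Adding those back, label number 669 + 0 = 669 at 30 labels/s is 22 s + 9 f = 0 h 0 min 22 s frame 9, i.e. 00:00:22;09.

00:00:22;09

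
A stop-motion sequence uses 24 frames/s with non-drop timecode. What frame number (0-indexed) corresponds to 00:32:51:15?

Total seconds to the label: (0 × 3600 + 32 × 60 + 51) = 1971.
Frame index = 1971 × 24 + 15 = 47319.

frame 47319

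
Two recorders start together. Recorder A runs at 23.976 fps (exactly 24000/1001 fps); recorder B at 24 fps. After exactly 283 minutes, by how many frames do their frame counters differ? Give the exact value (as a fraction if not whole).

407520/1001 frames

283 min = 16980 s.
A emits 24000/1001 × 16980 = 407520000/1001 frames; B emits 24 × 16980 = 407520.
Difference = 407520/1001 frames (≈ 407.1129); B is ahead of A.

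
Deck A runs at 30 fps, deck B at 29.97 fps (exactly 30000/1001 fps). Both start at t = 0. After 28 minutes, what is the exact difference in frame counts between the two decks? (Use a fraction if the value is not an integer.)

28 min = 1680 s.
A emits 30 × 1680 = 50400 frames; B emits 30000/1001 × 1680 = 7200000/143.
Difference = 7200/143 frames (≈ 50.3497); B is behind A.

7200/143 frames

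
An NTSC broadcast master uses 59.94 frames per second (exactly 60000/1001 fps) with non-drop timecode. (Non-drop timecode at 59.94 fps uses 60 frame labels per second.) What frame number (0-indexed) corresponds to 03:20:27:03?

frame 721623

Total seconds to the label: (3 × 3600 + 20 × 60 + 27) = 12027.
Frame index = 12027 × 60 + 3 = 721623.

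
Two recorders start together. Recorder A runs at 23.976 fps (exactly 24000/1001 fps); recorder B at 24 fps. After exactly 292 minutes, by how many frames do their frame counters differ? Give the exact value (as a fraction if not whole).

292 min = 17520 s.
A emits 24000/1001 × 17520 = 420480000/1001 frames; B emits 24 × 17520 = 420480.
Difference = 420480/1001 frames (≈ 420.0599); B is ahead of A.

420480/1001 frames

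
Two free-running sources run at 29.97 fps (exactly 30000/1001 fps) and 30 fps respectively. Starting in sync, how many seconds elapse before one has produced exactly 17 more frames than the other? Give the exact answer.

The gap grows by |30 − 30000/1001| = 30/1001 frames per second.
Time for a 17-frame gap: 17 ÷ (30/1001) = 17017/30 s.

17017/30 seconds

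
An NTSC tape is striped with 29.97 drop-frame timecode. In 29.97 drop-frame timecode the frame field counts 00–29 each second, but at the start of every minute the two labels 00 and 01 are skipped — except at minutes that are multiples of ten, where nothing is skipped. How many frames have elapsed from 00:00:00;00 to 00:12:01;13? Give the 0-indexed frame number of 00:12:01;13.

As if non-drop at 30 labels/s: (0 × 3600 + 12 × 60 + 1) × 30 + 13 = 21643.
Minute boundaries passed: 12; those not divisible by 10: 12 − 1 = 11; dropped labels = 2 × 11 = 22.
Actual frame index = 21643 − 22 = 21621.

21621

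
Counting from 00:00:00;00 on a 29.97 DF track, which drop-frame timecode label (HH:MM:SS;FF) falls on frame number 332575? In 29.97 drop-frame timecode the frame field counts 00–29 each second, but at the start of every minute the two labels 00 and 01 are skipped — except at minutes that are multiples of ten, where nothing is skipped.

Ten DF minutes hold 17982 frames, so frame 332575 lies in block 18 (frames 323676–341657) with 8899 frames into that block.
The block's first minute is 1800 frames and the rest 1798 each; 8899 frames reaches minute 4, so 18 × 18 + 4 × 2 = 332 labels have been skipped so far.
Adding those back, label number 332575 + 332 = 332907 at 30 labels/s is 11096 s + 27 f = 3 h 4 min 56 s frame 27, i.e. 03:04:56;27.

03:04:56;27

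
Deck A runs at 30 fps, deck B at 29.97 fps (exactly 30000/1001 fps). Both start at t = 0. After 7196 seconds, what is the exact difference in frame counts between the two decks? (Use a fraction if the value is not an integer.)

30840/143 frames

A emits 30 × 7196 = 215880 frames; B emits 30000/1001 × 7196 = 30840000/143.
Difference = 30840/143 frames (≈ 215.6643); B is behind A.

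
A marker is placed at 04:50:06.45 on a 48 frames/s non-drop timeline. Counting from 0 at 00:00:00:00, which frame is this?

Total seconds to the label: (4 × 3600 + 50 × 60 + 6) = 17406.
Frame index = 17406 × 48 + 45 = 835533.

835533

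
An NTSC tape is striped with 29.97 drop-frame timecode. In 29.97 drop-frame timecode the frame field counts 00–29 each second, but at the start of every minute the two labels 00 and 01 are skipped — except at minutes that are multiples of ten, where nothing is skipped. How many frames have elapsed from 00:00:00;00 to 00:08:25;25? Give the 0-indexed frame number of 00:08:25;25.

Complete 10-minute blocks: 0, each 17982 frames → 0.
Remaining 8 whole minutes in the current block: 1800 + 7 × 1798 = 14386 frames.
Within the current minute: 25 × 30 + 25 − 2 = 773 (labels ;00/;01 skipped at this minute). Total = 0 + 14386 + 773 = 15159.

15159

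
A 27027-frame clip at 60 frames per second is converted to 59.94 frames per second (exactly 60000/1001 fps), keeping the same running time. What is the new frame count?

Target frames = source frames × (target rate / source rate) = 27027 × (60000/1001)/(60) = 27027 × 1000/1001 = 27000.

27000 frames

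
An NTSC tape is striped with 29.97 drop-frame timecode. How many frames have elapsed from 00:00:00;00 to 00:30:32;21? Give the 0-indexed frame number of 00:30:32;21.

As if non-drop at 30 labels/s: (0 × 3600 + 30 × 60 + 32) × 30 + 21 = 54981.
Minute boundaries passed: 30; those not divisible by 10: 30 − 3 = 27; dropped labels = 2 × 27 = 54.
Actual frame index = 54981 − 54 = 54927.

54927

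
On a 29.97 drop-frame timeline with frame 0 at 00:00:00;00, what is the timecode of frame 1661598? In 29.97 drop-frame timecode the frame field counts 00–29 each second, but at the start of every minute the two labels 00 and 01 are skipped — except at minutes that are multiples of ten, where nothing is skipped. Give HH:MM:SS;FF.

Ten DF minutes hold 17982 frames, so frame 1661598 lies in block 92 (frames 1654344–1672325) with 7254 frames into that block.
The block's first minute is 1800 frames and the rest 1798 each; 7254 frames reaches minute 4, so 92 × 18 + 4 × 2 = 1664 labels have been skipped so far.
Adding those back, label number 1661598 + 1664 = 1663262 at 30 labels/s is 55442 s + 2 f = 15 h 24 min 2 s frame 2, i.e. 15:24:02;02.

15:24:02;02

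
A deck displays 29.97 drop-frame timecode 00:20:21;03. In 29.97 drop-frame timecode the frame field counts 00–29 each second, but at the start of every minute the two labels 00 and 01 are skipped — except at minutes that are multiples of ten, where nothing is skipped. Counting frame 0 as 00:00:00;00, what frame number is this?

36597

Complete 10-minute blocks: 2, each 17982 frames → 35964.
Remaining 0 whole minutes in the current block: 0 frames.
Within the current minute: 21 × 30 + 3 = 633. Total = 35964 + 0 + 633 = 36597.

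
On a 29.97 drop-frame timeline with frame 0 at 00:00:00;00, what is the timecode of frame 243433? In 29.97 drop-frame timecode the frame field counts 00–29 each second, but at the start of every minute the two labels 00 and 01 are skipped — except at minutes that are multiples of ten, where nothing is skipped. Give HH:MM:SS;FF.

Ten DF minutes hold 17982 frames, so frame 243433 lies in block 13 (frames 233766–251747) with 9667 frames into that block.
The block's first minute is 1800 frames and the rest 1798 each; 9667 frames reaches minute 5, so 13 × 18 + 5 × 2 = 244 labels have been skipped so far.
Adding those back, label number 243433 + 244 = 243677 at 30 labels/s is 8122 s + 17 f = 2 h 15 min 22 s frame 17, i.e. 02:15:22;17.

02:15:22;17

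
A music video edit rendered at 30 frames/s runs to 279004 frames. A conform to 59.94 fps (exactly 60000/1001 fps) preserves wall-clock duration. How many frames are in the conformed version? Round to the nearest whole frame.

Frames at target rate = 279004 × (60000/1001) / (30) = 50728000/91 ≈ 557450.549.
Nearest whole frame: 557451.

557451 frames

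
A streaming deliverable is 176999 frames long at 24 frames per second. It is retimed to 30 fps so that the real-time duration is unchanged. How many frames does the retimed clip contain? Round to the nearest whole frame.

221249 frames

Frames at target rate = 176999 × (30) / (24) = 884995/4 ≈ 221248.750.
Nearest whole frame: 221249.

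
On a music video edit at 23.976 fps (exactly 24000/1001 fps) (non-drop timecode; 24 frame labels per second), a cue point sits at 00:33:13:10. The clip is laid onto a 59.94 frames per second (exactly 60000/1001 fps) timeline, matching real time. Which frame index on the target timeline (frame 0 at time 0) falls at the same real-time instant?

Source frame index: (0×3600 + 33×60 + 13) × 24 + 10 = 47842.
Real time: 47842 / (24000/1001) = 23944921/12000 s.
Target frame: (23944921/12000) × (60000/1001) = 119605.

frame 119605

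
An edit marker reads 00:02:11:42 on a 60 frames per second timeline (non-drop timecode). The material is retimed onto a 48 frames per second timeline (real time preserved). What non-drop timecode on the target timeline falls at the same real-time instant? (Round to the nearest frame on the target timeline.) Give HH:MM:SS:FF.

00:02:11:34

Source frame index: (0×3600 + 2×60 + 11) × 60 + 42 = 7902.
Real time: 7902 / (60) = 1317/10 s.
Target frame: (1317/10) × (48) = 31608/5 ≈ 6321.600 → 6322.
At 48 labels/s: frame 6322 → 00:02:11:34.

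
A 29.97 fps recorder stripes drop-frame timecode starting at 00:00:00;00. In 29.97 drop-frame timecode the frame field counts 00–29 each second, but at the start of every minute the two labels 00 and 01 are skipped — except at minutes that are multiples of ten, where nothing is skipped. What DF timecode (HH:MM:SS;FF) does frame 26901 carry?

00:14:57;17

Ten DF minutes hold 17982 frames, so frame 26901 lies in block 1 (frames 17982–35963) with 8919 frames into that block.
The block's first minute is 1800 frames and the rest 1798 each; 8919 frames reaches minute 4, so 1 × 18 + 4 × 2 = 26 labels have been skipped so far.
Adding those back, label number 26901 + 26 = 26927 at 30 labels/s is 897 s + 17 f = 0 h 14 min 57 s frame 17, i.e. 00:14:57;17.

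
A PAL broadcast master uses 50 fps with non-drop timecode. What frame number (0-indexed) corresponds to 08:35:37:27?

1546877

Total seconds to the label: (8 × 3600 + 35 × 60 + 37) = 30937.
Frame index = 30937 × 50 + 27 = 1546877.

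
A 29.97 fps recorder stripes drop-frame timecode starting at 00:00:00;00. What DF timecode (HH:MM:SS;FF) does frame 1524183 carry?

14:07:36;29

Each 10-minute DF block holds 10 × 60 × 30 − 9 × 2 = 17982 frames. 1524183 ÷ 17982 → 84 full blocks, remainder 13695.
Within the partial block the first minute is 1800 frames and each further minute 1798, so 7 further minute boundaries passed. Total skipped labels = 18 × 84 + 2 × 7 = 1526.
Non-drop label index = 1524183 + 1526 = 1525709; at 30 labels/s that is 14:07:36:29, i.e. DF 14:07:36;29.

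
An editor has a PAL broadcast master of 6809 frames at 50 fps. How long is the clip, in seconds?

136.18 seconds

Running time = 6809 / (50) = 136.18 s.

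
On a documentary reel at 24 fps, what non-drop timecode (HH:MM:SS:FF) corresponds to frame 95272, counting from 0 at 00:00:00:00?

01:06:09:16

95272 ÷ 24 = 3969 full seconds, remainder 16 frames.
3969 s = 1 h 6 min 9 s.
Timecode: 01:06:09:16.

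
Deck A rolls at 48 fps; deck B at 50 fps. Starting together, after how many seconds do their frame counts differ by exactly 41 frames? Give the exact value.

The gap grows by |50 − 48| = 2 frames per second.
Time for a 41-frame gap: 41 ÷ (2) = 20.5 s.

20.5 seconds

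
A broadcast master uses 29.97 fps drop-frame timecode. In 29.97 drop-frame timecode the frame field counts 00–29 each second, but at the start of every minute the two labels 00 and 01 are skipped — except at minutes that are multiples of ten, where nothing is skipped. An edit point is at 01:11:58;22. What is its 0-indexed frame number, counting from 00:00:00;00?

129434

Complete 10-minute blocks: 7, each 17982 frames → 125874.
Remaining 1 whole minute in the current block: 1800 + 0 × 1798 = 1800 frames.
Within the current minute: 58 × 30 + 22 − 2 = 1760 (labels ;00/;01 skipped at this minute). Total = 125874 + 1800 + 1760 = 129434.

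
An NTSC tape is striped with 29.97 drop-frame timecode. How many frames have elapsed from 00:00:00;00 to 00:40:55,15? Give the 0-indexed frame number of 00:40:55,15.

Complete 10-minute blocks: 4, each 17982 frames → 71928.
Remaining 0 whole minutes in the current block: 0 frames.
Within the current minute: 55 × 30 + 15 = 1665. Total = 71928 + 0 + 1665 = 73593.

73593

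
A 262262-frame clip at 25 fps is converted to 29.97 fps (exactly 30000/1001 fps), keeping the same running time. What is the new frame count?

314400 frames

Target frames = source frames × (target rate / source rate) = 262262 × (30000/1001)/(25) = 262262 × 1200/1001 = 314400.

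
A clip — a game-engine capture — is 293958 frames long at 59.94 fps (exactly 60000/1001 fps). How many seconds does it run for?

Running time = 293958 / (60000/1001) = 4904.1993 s.

4904.1993 seconds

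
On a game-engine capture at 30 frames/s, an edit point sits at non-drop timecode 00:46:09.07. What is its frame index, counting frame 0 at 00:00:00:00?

Total seconds to the label: (0 × 3600 + 46 × 60 + 9) = 2769.
Frame index = 2769 × 30 + 7 = 83077.

frame 83077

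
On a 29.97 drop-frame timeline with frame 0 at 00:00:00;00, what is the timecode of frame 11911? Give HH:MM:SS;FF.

00:06:37;13

Each 10-minute DF block holds 10 × 60 × 30 − 9 × 2 = 17982 frames. 11911 ÷ 17982 → 0 full blocks, remainder 11911.
Within the partial block the first minute is 1800 frames and each further minute 1798, so 6 further minute boundaries passed. Total skipped labels = 18 × 0 + 2 × 6 = 12.
Non-drop label index = 11911 + 12 = 11923; at 30 labels/s that is 00:06:37:13, i.e. DF 00:06:37;13.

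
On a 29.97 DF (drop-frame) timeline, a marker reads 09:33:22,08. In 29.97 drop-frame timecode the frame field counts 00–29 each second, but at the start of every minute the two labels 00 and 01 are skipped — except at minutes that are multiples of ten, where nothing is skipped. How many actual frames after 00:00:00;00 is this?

1031036

As if non-drop at 30 labels/s: (9 × 3600 + 33 × 60 + 22) × 30 + 8 = 1032068.
Minute boundaries passed: 573; those not divisible by 10: 573 − 57 = 516; dropped labels = 2 × 516 = 1032.
Actual frame index = 1032068 − 1032 = 1031036.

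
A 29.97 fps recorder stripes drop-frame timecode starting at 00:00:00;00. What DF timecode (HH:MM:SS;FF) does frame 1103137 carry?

Ten DF minutes hold 17982 frames, so frame 1103137 lies in block 61 (frames 1096902–1114883) with 6235 frames into that block.
The block's first minute is 1800 frames and the rest 1798 each; 6235 frames reaches minute 3, so 61 × 18 + 3 × 2 = 1104 labels have been skipped so far.
Adding those back, label number 1103137 + 1104 = 1104241 at 30 labels/s is 36808 s + 1 f = 10 h 13 min 28 s frame 1, i.e. 10:13:28;01.

10:13:28;01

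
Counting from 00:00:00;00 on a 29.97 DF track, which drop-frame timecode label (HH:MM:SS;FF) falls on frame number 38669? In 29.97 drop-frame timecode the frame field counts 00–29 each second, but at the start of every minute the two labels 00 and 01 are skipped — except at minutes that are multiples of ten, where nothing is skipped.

Each 10-minute DF block holds 10 × 60 × 30 − 9 × 2 = 17982 frames. 38669 ÷ 17982 → 2 full blocks, remainder 2705.
Within the partial block the first minute is 1800 frames and each further minute 1798, so 1 further minute boundary passed. Total skipped labels = 18 × 2 + 2 × 1 = 38.
Non-drop label index = 38669 + 38 = 38707; at 30 labels/s that is 00:21:30:07, i.e. DF 00:21:30;07.

00:21:30;07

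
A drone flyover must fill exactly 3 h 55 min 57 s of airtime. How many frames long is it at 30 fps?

424710 frames

3 h 55 min 57 s = 14157 s.
Frames = 14157 × 30 = 424710.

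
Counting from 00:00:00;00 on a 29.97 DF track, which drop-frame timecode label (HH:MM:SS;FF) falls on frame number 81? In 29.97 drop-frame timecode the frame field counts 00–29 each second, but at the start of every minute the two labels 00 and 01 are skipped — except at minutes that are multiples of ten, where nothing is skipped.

Each 10-minute DF block holds 10 × 60 × 30 − 9 × 2 = 17982 frames. 81 ÷ 17982 → 0 full blocks, remainder 81.
Within the partial block the first minute is 1800 frames and each further minute 1798, so 0 further minute boundaries passed. Total skipped labels = 18 × 0 + 2 × 0 = 0.
Non-drop label index = 81 + 0 = 81; at 30 labels/s that is 00:00:02:21, i.e. DF 00:00:02;21.

00:00:02;21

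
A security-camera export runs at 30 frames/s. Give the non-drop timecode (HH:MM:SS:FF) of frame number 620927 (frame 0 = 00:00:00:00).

620927 ÷ 30 = 20697 full seconds, remainder 17 frames.
20697 s = 5 h 44 min 57 s.
Timecode: 05:44:57:17.

05:44:57:17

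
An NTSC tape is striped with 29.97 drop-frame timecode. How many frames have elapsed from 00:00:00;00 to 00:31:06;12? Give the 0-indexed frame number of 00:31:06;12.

Complete 10-minute blocks: 3, each 17982 frames → 53946.
Remaining 1 whole minute in the current block: 1800 + 0 × 1798 = 1800 frames.
Within the current minute: 6 × 30 + 12 − 2 = 190 (labels ;00/;01 skipped at this minute). Total = 53946 + 1800 + 190 = 55936.

55936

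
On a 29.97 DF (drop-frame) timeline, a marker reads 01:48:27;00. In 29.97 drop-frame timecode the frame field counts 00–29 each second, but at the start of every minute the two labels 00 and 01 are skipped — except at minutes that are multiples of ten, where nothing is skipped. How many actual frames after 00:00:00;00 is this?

As if non-drop at 30 labels/s: (1 × 3600 + 48 × 60 + 27) × 30 + 0 = 195210.
Minute boundaries passed: 108; those not divisible by 10: 108 − 10 = 98; dropped labels = 2 × 98 = 196.
Actual frame index = 195210 − 196 = 195014.

195014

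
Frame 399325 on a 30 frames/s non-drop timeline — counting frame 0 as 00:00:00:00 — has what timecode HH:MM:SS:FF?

03:41:50:25

399325 ÷ 30 = 13310 full seconds, remainder 25 frames.
13310 s = 3 h 41 min 50 s.
Timecode: 03:41:50:25.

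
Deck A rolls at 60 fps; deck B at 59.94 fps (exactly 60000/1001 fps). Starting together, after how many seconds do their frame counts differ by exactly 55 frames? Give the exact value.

The gap grows by |60000/1001 − 60| = 60/1001 frames per second.
Time for a 55-frame gap: 55 ÷ (60/1001) = 11011/12 s.

11011/12 seconds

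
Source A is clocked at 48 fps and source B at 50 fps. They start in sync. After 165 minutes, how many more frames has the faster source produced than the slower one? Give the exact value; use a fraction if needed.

165 min = 9900 s.
A emits 48 × 9900 = 475200 frames; B emits 50 × 9900 = 495000.
Difference = 19800 frames; B is ahead of A.

19800 frames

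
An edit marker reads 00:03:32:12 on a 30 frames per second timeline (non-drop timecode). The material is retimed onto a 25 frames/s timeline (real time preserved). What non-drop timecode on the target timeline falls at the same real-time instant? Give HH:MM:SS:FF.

Source frame index: (0×3600 + 3×60 + 32) × 30 + 12 = 6372.
Real time: 6372 / (30) = 1062/5 s.
Target frame: (1062/5) × (25) = 5310.
At 25 labels/s: frame 5310 → 00:03:32:10.

00:03:32:10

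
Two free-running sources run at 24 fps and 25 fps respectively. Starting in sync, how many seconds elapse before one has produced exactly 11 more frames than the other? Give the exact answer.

The gap grows by |25 − 24| = 1 frame per second.
Time for a 11-frame gap: 11 ÷ (1) = 11 s.

11 seconds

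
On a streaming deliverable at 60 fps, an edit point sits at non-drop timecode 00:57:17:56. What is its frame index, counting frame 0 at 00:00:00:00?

Total seconds to the label: (0 × 3600 + 57 × 60 + 17) = 3437.
Frame index = 3437 × 60 + 56 = 206276.

frame 206276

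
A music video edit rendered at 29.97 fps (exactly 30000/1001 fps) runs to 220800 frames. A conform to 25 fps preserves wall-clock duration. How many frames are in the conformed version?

Target frames = source frames × (target rate / source rate) = 220800 × (25)/(30000/1001) = 220800 × 1001/1200 = 184184.

184184 frames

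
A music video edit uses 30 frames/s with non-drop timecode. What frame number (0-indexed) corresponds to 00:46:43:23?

Total seconds to the label: (0 × 3600 + 46 × 60 + 43) = 2803.
Frame index = 2803 × 30 + 23 = 84113.

frame 84113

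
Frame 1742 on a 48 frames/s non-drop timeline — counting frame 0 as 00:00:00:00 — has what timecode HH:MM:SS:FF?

00:00:36:14

1742 ÷ 48 = 36 full seconds, remainder 14 frames.
36 s = 0 h 0 min 36 s.
Timecode: 00:00:36:14.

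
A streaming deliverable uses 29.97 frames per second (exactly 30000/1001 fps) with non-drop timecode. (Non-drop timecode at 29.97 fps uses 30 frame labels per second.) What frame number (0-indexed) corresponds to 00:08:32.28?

15388

Total seconds to the label: (0 × 3600 + 8 × 60 + 32) = 512.
Frame index = 512 × 30 + 28 = 15388.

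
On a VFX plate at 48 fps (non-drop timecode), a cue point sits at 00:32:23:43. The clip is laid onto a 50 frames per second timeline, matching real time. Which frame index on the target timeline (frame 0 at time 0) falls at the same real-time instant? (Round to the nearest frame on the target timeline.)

Source frame index: (0×3600 + 32×60 + 23) × 48 + 43 = 93307.
Real time: 93307 / (48) = 93307/48 s.
Target frame: (93307/48) × (50) = 2332675/24 ≈ 97194.792 → 97195.

frame 97195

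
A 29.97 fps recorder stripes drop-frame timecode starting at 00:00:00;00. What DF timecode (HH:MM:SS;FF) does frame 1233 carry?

Each 10-minute DF block holds 10 × 60 × 30 − 9 × 2 = 17982 frames. 1233 ÷ 17982 → 0 full blocks, remainder 1233.
Within the partial block the first minute is 1800 frames and each further minute 1798, so 0 further minute boundaries passed. Total skipped labels = 18 × 0 + 2 × 0 = 0.
Non-drop label index = 1233 + 0 = 1233; at 30 labels/s that is 00:00:41:03, i.e. DF 00:00:41;03.

00:00:41;03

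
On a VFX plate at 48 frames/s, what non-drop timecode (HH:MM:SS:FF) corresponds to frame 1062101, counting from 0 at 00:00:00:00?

06:08:47:05

1062101 ÷ 48 = 22127 full seconds, remainder 5 frames.
22127 s = 6 h 8 min 47 s.
Timecode: 06:08:47:05.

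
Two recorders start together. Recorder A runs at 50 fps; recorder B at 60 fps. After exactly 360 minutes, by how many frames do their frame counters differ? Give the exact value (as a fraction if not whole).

360 min = 21600 s.
A emits 50 × 21600 = 1080000 frames; B emits 60 × 21600 = 1296000.
Difference = 216000 frames; B is ahead of A.

216000 frames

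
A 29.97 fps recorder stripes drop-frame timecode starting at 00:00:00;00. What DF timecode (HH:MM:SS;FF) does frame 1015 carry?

00:00:33;25

Each 10-minute DF block holds 10 × 60 × 30 − 9 × 2 = 17982 frames. 1015 ÷ 17982 → 0 full blocks, remainder 1015.
Within the partial block the first minute is 1800 frames and each further minute 1798, so 0 further minute boundaries passed. Total skipped labels = 18 × 0 + 2 × 0 = 0.
Non-drop label index = 1015 + 0 = 1015; at 30 labels/s that is 00:00:33:25, i.e. DF 00:00:33;25.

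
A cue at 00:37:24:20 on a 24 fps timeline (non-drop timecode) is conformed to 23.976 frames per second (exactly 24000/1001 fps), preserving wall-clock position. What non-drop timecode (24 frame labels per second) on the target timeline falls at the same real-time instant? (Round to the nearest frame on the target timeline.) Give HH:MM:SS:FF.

Source frame index: (0×3600 + 37×60 + 24) × 24 + 20 = 53876.
Real time: 53876 / (24) = 13469/6 s.
Target frame: (13469/6) × (24000/1001) = 53876000/1001 ≈ 53822.178 → 53822.
At 24 labels/s: frame 53822 → 00:37:22:14.

00:37:22:14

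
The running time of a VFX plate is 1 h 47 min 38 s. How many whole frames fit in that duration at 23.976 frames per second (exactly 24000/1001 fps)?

1 h 47 min 38 s = 6458 s.
Frames = 6458 × 24000/1001 = 154992000/1001 ≈ 154837.1628.
Complete frames: 154837.

154837 frames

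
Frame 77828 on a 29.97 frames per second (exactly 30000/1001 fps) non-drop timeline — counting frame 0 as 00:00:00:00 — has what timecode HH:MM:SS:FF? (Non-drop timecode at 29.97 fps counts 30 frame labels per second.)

77828 ÷ 30 = 2594 full seconds, remainder 8 frames.
2594 s = 0 h 43 min 14 s.
Timecode: 00:43:14:08.

00:43:14:08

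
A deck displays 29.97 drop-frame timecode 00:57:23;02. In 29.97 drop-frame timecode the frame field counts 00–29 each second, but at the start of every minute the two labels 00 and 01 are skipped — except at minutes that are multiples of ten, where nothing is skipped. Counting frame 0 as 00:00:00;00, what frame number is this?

Complete 10-minute blocks: 5, each 17982 frames → 89910.
Remaining 7 whole minutes in the current block: 1800 + 6 × 1798 = 12588 frames.
Within the current minute: 23 × 30 + 2 − 2 = 690 (labels ;00/;01 skipped at this minute). Total = 89910 + 12588 + 690 = 103188.

103188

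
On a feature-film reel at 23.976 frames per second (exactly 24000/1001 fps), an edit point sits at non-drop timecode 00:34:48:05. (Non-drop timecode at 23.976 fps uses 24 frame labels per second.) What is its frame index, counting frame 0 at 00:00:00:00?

50117

Total seconds to the label: (0 × 3600 + 34 × 60 + 48) = 2088.
Frame index = 2088 × 24 + 5 = 50117.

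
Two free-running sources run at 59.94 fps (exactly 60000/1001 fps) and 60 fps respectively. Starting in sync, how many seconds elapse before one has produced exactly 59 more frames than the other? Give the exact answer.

The gap grows by |60 − 60000/1001| = 60/1001 frames per second.
Time for a 59-frame gap: 59 ÷ (60/1001) = 59059/60 s.

59059/60 seconds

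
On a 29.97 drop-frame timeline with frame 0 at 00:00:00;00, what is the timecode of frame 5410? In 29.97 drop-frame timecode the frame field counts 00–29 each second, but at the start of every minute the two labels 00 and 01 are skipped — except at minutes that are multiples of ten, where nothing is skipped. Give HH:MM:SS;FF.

Each 10-minute DF block holds 10 × 60 × 30 − 9 × 2 = 17982 frames. 5410 ÷ 17982 → 0 full blocks, remainder 5410.
Within the partial block the first minute is 1800 frames and each further minute 1798, so 3 further minute boundaries passed. Total skipped labels = 18 × 0 + 2 × 3 = 6.
Non-drop label index = 5410 + 6 = 5416; at 30 labels/s that is 00:03:00:16, i.e. DF 00:03:00;16.

00:03:00;16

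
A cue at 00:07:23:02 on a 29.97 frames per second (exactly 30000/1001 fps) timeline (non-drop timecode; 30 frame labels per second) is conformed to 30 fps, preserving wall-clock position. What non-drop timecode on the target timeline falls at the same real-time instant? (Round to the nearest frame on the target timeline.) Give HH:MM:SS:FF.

Source frame index: (0×3600 + 7×60 + 23) × 30 + 2 = 13292.
Real time: 13292 / (30000/1001) = 3326323/7500 s.
Target frame: (3326323/7500) × (30) = 3326323/250 ≈ 13305.292 → 13305.
At 30 labels/s: frame 13305 → 00:07:23:15.

00:07:23:15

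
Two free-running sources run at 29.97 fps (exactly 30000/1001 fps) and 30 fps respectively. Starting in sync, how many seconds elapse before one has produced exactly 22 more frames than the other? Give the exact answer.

11011/15 seconds

The gap grows by |30 − 30000/1001| = 30/1001 frames per second.
Time for a 22-frame gap: 22 ÷ (30/1001) = 11011/15 s.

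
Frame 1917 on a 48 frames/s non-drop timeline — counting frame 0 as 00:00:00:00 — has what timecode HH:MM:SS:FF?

00:00:39:45

1917 ÷ 48 = 39 full seconds, remainder 45 frames.
39 s = 0 h 0 min 39 s.
Timecode: 00:00:39:45.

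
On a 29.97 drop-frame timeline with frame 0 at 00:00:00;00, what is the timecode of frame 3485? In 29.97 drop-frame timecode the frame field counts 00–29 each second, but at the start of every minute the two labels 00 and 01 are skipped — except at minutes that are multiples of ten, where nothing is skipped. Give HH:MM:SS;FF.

00:01:56;07

Ten DF minutes hold 17982 frames, so frame 3485 lies in block 0 (frames 0–17981) with 3485 frames into that block.
The block's first minute is 1800 frames and the rest 1798 each; 3485 frames reaches minute 1, so 0 × 18 + 1 × 2 = 2 labels have been skipped so far.
Adding those back, label number 3485 + 2 = 3487 at 30 labels/s is 116 s + 7 f = 0 h 1 min 56 s frame 7, i.e. 00:01:56;07.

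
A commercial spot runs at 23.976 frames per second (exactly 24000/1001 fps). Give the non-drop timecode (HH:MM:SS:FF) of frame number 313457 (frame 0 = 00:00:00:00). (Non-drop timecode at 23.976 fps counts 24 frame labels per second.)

03:37:40:17

313457 ÷ 24 = 13060 full seconds, remainder 17 frames.
13060 s = 3 h 37 min 40 s.
Timecode: 03:37:40:17.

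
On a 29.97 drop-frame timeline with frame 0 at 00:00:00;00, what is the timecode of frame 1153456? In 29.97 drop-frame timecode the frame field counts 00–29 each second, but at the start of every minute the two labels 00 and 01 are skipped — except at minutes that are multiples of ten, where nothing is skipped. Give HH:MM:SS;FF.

Each 10-minute DF block holds 10 × 60 × 30 − 9 × 2 = 17982 frames. 1153456 ÷ 17982 → 64 full blocks, remainder 2608.
Within the partial block the first minute is 1800 frames and each further minute 1798, so 1 further minute boundary passed. Total skipped labels = 18 × 64 + 2 × 1 = 1154.
Non-drop label index = 1153456 + 1154 = 1154610; at 30 labels/s that is 10:41:27:00, i.e. DF 10:41:27;00.

10:41:27;00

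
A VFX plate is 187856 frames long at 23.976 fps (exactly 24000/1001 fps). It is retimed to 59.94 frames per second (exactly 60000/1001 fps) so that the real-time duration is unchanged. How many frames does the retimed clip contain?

Target frames = source frames × (target rate / source rate) = 187856 × (60000/1001)/(24000/1001) = 187856 × 5/2 = 469640.

469640 frames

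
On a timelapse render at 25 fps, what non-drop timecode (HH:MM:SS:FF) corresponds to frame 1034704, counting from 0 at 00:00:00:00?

1034704 ÷ 25 = 41388 full seconds, remainder 4 frames.
41388 s = 11 h 29 min 48 s.
Timecode: 11:29:48:04.

11:29:48:04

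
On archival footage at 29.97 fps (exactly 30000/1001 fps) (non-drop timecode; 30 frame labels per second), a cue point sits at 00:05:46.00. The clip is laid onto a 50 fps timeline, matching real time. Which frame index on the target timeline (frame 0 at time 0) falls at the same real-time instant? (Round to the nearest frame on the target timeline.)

Source frame index: (0×3600 + 5×60 + 46) × 30 + 0 = 10380.
Real time: 10380 / (30000/1001) = 173173/500 s.
Target frame: (173173/500) × (50) = 173173/10 ≈ 17317.300 → 17317.

frame 17317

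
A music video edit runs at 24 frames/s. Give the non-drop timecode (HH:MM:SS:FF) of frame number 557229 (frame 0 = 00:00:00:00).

06:26:57:21

557229 ÷ 24 = 23217 full seconds, remainder 21 frames.
23217 s = 6 h 26 min 57 s.
Timecode: 06:26:57:21.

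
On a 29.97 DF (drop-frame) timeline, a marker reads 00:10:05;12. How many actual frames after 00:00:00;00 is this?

18144

Complete 10-minute blocks: 1, each 17982 frames → 17982.
Remaining 0 whole minutes in the current block: 0 frames.
Within the current minute: 5 × 30 + 12 = 162. Total = 17982 + 0 + 162 = 18144.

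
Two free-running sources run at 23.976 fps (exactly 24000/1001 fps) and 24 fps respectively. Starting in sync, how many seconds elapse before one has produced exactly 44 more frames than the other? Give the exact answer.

The gap grows by |24 − 24000/1001| = 24/1001 frames per second.
Time for a 44-frame gap: 44 ÷ (24/1001) = 11011/6 s.

11011/6 seconds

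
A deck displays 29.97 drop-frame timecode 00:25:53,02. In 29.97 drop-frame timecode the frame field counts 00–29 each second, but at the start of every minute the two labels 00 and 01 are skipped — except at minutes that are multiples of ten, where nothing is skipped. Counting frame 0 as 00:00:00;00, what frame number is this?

Complete 10-minute blocks: 2, each 17982 frames → 35964.
Remaining 5 whole minutes in the current block: 1800 + 4 × 1798 = 8992 frames.
Within the current minute: 53 × 30 + 2 − 2 = 1590 (labels ;00/;01 skipped at this minute). Total = 35964 + 8992 + 1590 = 46546.

46546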